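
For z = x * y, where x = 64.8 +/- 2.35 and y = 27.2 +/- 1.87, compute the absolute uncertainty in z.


For a product z = x*y, the relative uncertainty is:
uz/z = sqrt((ux/x)^2 + (uy/y)^2)
Relative uncertainties: ux/x = 2.35/64.8 = 0.036265
uy/y = 1.87/27.2 = 0.06875
z = 64.8 * 27.2 = 1762.6
uz = 1762.6 * sqrt(0.036265^2 + 0.06875^2) = 137.001

137.001


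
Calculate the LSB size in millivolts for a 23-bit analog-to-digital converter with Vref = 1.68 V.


The resolution (LSB) of an ADC is Vref / 2^n.
LSB = 1.68 / 2^23
LSB = 1.68 / 8388608
LSB = 2e-07 V = 0.00020027 mV

0.00020027 mV


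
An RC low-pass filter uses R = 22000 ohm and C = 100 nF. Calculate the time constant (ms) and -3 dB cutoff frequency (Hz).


Time constant: tau = R * C.
tau = 22000 * 1.00e-07 = 0.0022 s
tau = 2.2 ms
Cutoff frequency: fc = 1 / (2*pi*R*C).
fc = 1 / (2*pi*0.0022) = 72.34 Hz

tau = 2.2 ms, fc = 72.34 Hz


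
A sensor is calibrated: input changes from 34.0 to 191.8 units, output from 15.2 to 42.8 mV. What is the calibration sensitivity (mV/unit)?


Sensitivity = (y2 - y1) / (x2 - x1).
S = (42.8 - 15.2) / (191.8 - 34.0)
S = 27.6 / 157.8
S = 0.1749 mV/unit

0.1749 mV/unit


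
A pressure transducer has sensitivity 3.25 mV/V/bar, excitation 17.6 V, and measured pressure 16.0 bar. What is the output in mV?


Output = sensitivity * Vex * P.
Vout = 3.25 * 17.6 * 16.0
Vout = 57.2 * 16.0
Vout = 915.2 mV

915.2 mV


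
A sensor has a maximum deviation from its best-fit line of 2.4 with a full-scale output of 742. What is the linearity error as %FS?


Linearity error = (max deviation / full scale) * 100%.
Linearity = (2.4 / 742) * 100
Linearity = 0.323 %FS

0.323 %FS


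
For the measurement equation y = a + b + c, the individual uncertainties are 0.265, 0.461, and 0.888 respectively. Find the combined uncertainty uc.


For a sum of independent quantities, uc = sqrt(u1^2 + u2^2 + u3^2).
uc = sqrt(0.265^2 + 0.461^2 + 0.888^2)
uc = sqrt(0.070225 + 0.212521 + 0.788544)
uc = 1.035

1.035


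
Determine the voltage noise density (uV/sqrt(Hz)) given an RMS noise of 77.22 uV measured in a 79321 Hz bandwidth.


Noise spectral density = Vrms / sqrt(BW).
NSD = 77.22 / sqrt(79321)
NSD = 77.22 / 281.6398
NSD = 0.2742 uV/sqrt(Hz)

0.2742 uV/sqrt(Hz)


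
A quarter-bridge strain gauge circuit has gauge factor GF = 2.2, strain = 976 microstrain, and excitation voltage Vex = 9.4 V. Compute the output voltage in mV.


Quarter bridge output: Vout = (GF * epsilon * Vex) / 4.
Vout = (2.2 * 976e-6 * 9.4) / 4
Vout = 0.02018368 / 4 V
Vout = 0.00504592 V = 5.0459 mV

5.0459 mV


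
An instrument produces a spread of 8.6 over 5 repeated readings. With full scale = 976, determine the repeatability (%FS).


Repeatability = (spread / full scale) * 100%.
R = (8.6 / 976) * 100
R = 0.881 %FS

0.881 %FS


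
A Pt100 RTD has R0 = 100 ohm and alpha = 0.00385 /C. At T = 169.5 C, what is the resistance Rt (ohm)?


The RTD equation: Rt = R0 * (1 + alpha * T).
Rt = 100 * (1 + 0.00385 * 169.5)
Rt = 100 * (1 + 0.652575)
Rt = 100 * 1.652575
Rt = 165.258 ohm

165.258 ohm


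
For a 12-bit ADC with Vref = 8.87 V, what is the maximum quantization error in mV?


The maximum quantization error is +/- LSB/2.
LSB = Vref / 2^n = 8.87 / 4096 = 0.00216553 V
Max error = LSB / 2 = 0.00216553 / 2 = 0.00108276 V
Max error = 1.0828 mV

1.0828 mV


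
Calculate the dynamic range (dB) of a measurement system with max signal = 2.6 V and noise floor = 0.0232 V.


Dynamic range = 20 * log10(Vmax / Vnoise).
DR = 20 * log10(2.6 / 0.0232)
DR = 20 * log10(112.07)
DR = 40.99 dB

40.99 dB


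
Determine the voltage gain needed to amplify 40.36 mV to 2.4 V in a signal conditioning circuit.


Gain = Vout / Vin (converting to same units).
G = 2.4 V / 40.36 mV
G = 2400.0 mV / 40.36 mV
G = 59.46

59.46


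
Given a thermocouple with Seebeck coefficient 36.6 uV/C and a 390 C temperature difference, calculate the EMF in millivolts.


The thermocouple output V = sensitivity * dT.
V = 36.6 uV/C * 390 C
V = 14274.0 uV
V = 14.274 mV

14.274 mV


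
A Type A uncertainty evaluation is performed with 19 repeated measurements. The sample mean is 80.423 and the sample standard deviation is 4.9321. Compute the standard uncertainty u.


The standard uncertainty for Type A evaluation is u = s / sqrt(n).
u = 4.9321 / sqrt(19)
u = 4.9321 / 4.3589
u = 1.1315

1.1315


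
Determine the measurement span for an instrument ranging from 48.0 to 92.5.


Span = upper range - lower range.
Span = 92.5 - (48.0)
Span = 44.5

44.5


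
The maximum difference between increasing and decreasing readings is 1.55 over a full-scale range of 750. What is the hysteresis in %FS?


Hysteresis = (max difference / full scale) * 100%.
H = (1.55 / 750) * 100
H = 0.207 %FS

0.207 %FS


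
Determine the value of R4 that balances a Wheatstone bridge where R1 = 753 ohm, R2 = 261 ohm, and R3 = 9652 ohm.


At balance: R1*R4 = R2*R3, so R4 = R2*R3/R1.
R4 = 261 * 9652 / 753
R4 = 2519172 / 753
R4 = 3345.51 ohm

3345.51 ohm


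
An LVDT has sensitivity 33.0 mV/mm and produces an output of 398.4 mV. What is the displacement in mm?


Displacement = Vout / sensitivity.
d = 398.4 / 33.0
d = 12.073 mm

12.073 mm


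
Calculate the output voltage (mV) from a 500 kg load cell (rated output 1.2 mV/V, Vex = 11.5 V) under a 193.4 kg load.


Vout = rated_output * Vex * (load / capacity).
Vout = 1.2 * 11.5 * (193.4 / 500)
Vout = 1.2 * 11.5 * 0.3868
Vout = 5.338 mV

5.338 mV


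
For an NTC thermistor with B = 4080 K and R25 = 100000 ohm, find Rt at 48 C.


NTC thermistor equation: Rt = R25 * exp(B * (1/T - 1/T25)).
T in Kelvin: 321.15 K, T25 = 298.15 K
1/T - 1/T25 = 1/321.15 - 1/298.15 = -0.00024021
B * (1/T - 1/T25) = 4080 * -0.00024021 = -0.98
Rt = 100000 * exp(-0.98) = 37529.5 ohm

37529.5 ohm


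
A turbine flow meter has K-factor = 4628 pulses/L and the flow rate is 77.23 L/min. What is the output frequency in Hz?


Frequency = K * Q / 60 (converting L/min to L/s).
f = 4628 * 77.23 / 60
f = 357420.44 / 60
f = 5957.01 Hz

5957.01 Hz


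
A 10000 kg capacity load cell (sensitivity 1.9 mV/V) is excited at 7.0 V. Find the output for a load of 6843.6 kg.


Vout = rated_output * Vex * (load / capacity).
Vout = 1.9 * 7.0 * (6843.6 / 10000)
Vout = 1.9 * 7.0 * 0.68436
Vout = 9.102 mV

9.102 mV


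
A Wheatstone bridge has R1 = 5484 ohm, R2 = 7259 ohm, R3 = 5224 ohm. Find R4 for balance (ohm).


At balance: R1*R4 = R2*R3, so R4 = R2*R3/R1.
R4 = 7259 * 5224 / 5484
R4 = 37921016 / 5484
R4 = 6914.85 ohm

6914.85 ohm


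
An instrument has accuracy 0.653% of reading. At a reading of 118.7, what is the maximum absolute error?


Absolute error = (accuracy% / 100) * reading.
Error = (0.653 / 100) * 118.7
Error = 0.00653 * 118.7
Error = 0.7751

0.7751


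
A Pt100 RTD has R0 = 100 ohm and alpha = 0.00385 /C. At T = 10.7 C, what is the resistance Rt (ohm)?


The RTD equation: Rt = R0 * (1 + alpha * T).
Rt = 100 * (1 + 0.00385 * 10.7)
Rt = 100 * (1 + 0.041195)
Rt = 100 * 1.041195
Rt = 104.12 ohm

104.12 ohm


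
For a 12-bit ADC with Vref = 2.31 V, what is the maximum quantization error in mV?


The maximum quantization error is +/- LSB/2.
LSB = Vref / 2^n = 2.31 / 4096 = 0.00056396 V
Max error = LSB / 2 = 0.00056396 / 2 = 0.00028198 V
Max error = 0.282 mV

0.282 mV


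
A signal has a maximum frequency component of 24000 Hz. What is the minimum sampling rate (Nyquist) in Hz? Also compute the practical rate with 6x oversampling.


By Nyquist theorem, fs_min = 2 * fmax.
fs_min = 2 * 24000 = 48000 Hz
Practical rate = 6 * fs_min = 6 * 48000 = 288000 Hz

fs_min = 48000 Hz, fs_practical = 288000 Hz


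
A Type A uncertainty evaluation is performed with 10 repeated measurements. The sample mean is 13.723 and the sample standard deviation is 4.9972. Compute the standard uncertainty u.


The standard uncertainty for Type A evaluation is u = s / sqrt(n).
u = 4.9972 / sqrt(10)
u = 4.9972 / 3.1623
u = 1.5803

1.5803


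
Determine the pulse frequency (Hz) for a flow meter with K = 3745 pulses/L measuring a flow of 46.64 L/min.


Frequency = K * Q / 60 (converting L/min to L/s).
f = 3745 * 46.64 / 60
f = 174666.8 / 60
f = 2911.11 Hz

2911.11 Hz


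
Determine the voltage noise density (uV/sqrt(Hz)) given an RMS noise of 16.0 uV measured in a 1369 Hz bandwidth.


Noise spectral density = Vrms / sqrt(BW).
NSD = 16.0 / sqrt(1369)
NSD = 16.0 / 37.0
NSD = 0.4324 uV/sqrt(Hz)

0.4324 uV/sqrt(Hz)


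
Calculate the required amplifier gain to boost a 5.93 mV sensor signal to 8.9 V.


Gain = Vout / Vin (converting to same units).
G = 8.9 V / 5.93 mV
G = 8900.0 mV / 5.93 mV
G = 1500.84

1500.84


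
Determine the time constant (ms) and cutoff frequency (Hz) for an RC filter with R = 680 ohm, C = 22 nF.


Time constant: tau = R * C.
tau = 680 * 2.20e-08 = 1.496e-05 s
tau = 0.015 ms
Cutoff frequency: fc = 1 / (2*pi*R*C).
fc = 1 / (2*pi*1.496e-05) = 10638.7 Hz

tau = 0.015 ms, fc = 10638.7 Hz


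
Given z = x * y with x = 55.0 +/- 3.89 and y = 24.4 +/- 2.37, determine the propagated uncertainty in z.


For a product z = x*y, the relative uncertainty is:
uz/z = sqrt((ux/x)^2 + (uy/y)^2)
Relative uncertainties: ux/x = 3.89/55.0 = 0.070727
uy/y = 2.37/24.4 = 0.097131
z = 55.0 * 24.4 = 1342.0
uz = 1342.0 * sqrt(0.070727^2 + 0.097131^2) = 161.246

161.246


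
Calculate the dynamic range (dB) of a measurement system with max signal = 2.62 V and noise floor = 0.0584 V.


Dynamic range = 20 * log10(Vmax / Vnoise).
DR = 20 * log10(2.62 / 0.0584)
DR = 20 * log10(44.86)
DR = 33.04 dB

33.04 dB


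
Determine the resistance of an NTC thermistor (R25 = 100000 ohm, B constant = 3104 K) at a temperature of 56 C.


NTC thermistor equation: Rt = R25 * exp(B * (1/T - 1/T25)).
T in Kelvin: 329.15 K, T25 = 298.15 K
1/T - 1/T25 = 1/329.15 - 1/298.15 = -0.00031589
B * (1/T - 1/T25) = 3104 * -0.00031589 = -0.9805
Rt = 100000 * exp(-0.9805) = 37511.7 ohm

37511.7 ohm


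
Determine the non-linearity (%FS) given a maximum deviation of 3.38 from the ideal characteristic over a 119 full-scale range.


Linearity error = (max deviation / full scale) * 100%.
Linearity = (3.38 / 119) * 100
Linearity = 2.84 %FS

2.84 %FS


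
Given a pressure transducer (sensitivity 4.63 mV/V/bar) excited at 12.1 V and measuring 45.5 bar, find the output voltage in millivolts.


Output = sensitivity * Vex * P.
Vout = 4.63 * 12.1 * 45.5
Vout = 56.023 * 45.5
Vout = 2549.05 mV

2549.05 mV


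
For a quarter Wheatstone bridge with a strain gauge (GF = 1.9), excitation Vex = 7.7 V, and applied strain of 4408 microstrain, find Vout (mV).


Quarter bridge output: Vout = (GF * epsilon * Vex) / 4.
Vout = (1.9 * 4408e-6 * 7.7) / 4
Vout = 0.06448904 / 4 V
Vout = 0.01612226 V = 16.1223 mV

16.1223 mV


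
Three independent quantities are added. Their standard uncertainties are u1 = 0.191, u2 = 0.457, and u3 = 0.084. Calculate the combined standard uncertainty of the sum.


For a sum of independent quantities, uc = sqrt(u1^2 + u2^2 + u3^2).
uc = sqrt(0.191^2 + 0.457^2 + 0.084^2)
uc = sqrt(0.036481 + 0.208849 + 0.007056)
uc = 0.5024

0.5024


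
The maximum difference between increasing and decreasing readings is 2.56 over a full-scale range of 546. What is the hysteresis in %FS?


Hysteresis = (max difference / full scale) * 100%.
H = (2.56 / 546) * 100
H = 0.469 %FS

0.469 %FS


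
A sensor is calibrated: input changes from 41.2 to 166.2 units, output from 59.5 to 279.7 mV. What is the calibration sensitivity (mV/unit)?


Sensitivity = (y2 - y1) / (x2 - x1).
S = (279.7 - 59.5) / (166.2 - 41.2)
S = 220.2 / 125.0
S = 1.7616 mV/unit

1.7616 mV/unit


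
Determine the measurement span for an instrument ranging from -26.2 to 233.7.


Span = upper range - lower range.
Span = 233.7 - (-26.2)
Span = 259.9

259.9


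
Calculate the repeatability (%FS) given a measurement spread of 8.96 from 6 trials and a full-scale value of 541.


Repeatability = (spread / full scale) * 100%.
R = (8.96 / 541) * 100
R = 1.656 %FS

1.656 %FS


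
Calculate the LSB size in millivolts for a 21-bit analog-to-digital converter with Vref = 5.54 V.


The resolution (LSB) of an ADC is Vref / 2^n.
LSB = 5.54 / 2^21
LSB = 5.54 / 2097152
LSB = 2.64e-06 V = 0.00264168 mV

0.00264168 mV


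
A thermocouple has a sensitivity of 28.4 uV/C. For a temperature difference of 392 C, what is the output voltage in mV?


The thermocouple output V = sensitivity * dT.
V = 28.4 uV/C * 392 C
V = 11132.8 uV
V = 11.133 mV

11.133 mV


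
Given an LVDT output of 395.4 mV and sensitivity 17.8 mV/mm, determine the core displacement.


Displacement = Vout / sensitivity.
d = 395.4 / 17.8
d = 22.213 mm

22.213 mm


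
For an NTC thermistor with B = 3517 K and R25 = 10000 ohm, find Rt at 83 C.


NTC thermistor equation: Rt = R25 * exp(B * (1/T - 1/T25)).
T in Kelvin: 356.15 K, T25 = 298.15 K
1/T - 1/T25 = 1/356.15 - 1/298.15 = -0.00054621
B * (1/T - 1/T25) = 3517 * -0.00054621 = -1.921
Rt = 10000 * exp(-1.921) = 1464.6 ohm

1464.6 ohm


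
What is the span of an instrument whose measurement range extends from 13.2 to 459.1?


Span = upper range - lower range.
Span = 459.1 - (13.2)
Span = 445.9

445.9


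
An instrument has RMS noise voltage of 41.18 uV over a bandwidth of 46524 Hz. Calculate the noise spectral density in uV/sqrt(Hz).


Noise spectral density = Vrms / sqrt(BW).
NSD = 41.18 / sqrt(46524)
NSD = 41.18 / 215.6942
NSD = 0.1909 uV/sqrt(Hz)

0.1909 uV/sqrt(Hz)


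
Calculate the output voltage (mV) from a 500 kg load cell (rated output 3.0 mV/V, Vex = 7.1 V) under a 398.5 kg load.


Vout = rated_output * Vex * (load / capacity).
Vout = 3.0 * 7.1 * (398.5 / 500)
Vout = 3.0 * 7.1 * 0.797
Vout = 16.976 mV

16.976 mV


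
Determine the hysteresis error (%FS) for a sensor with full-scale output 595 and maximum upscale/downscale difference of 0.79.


Hysteresis = (max difference / full scale) * 100%.
H = (0.79 / 595) * 100
H = 0.133 %FS

0.133 %FS


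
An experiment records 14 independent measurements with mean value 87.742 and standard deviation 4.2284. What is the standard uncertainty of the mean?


The standard uncertainty for Type A evaluation is u = s / sqrt(n).
u = 4.2284 / sqrt(14)
u = 4.2284 / 3.7417
u = 1.1301

1.1301


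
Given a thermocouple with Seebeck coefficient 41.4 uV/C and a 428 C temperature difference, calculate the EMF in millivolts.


The thermocouple output V = sensitivity * dT.
V = 41.4 uV/C * 428 C
V = 17719.2 uV
V = 17.719 mV

17.719 mV


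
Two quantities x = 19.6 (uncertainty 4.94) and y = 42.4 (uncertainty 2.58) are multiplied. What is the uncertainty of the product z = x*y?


For a product z = x*y, the relative uncertainty is:
uz/z = sqrt((ux/x)^2 + (uy/y)^2)
Relative uncertainties: ux/x = 4.94/19.6 = 0.252041
uy/y = 2.58/42.4 = 0.060849
z = 19.6 * 42.4 = 831.0
uz = 831.0 * sqrt(0.252041^2 + 0.060849^2) = 215.474

215.474


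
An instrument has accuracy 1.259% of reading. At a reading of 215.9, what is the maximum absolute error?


Absolute error = (accuracy% / 100) * reading.
Error = (1.259 / 100) * 215.9
Error = 0.01259 * 215.9
Error = 2.7182

2.7182


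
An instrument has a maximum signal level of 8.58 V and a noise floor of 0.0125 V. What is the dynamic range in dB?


Dynamic range = 20 * log10(Vmax / Vnoise).
DR = 20 * log10(8.58 / 0.0125)
DR = 20 * log10(686.4)
DR = 56.73 dB

56.73 dB


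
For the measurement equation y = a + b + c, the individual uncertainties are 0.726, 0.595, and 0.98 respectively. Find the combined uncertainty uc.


For a sum of independent quantities, uc = sqrt(u1^2 + u2^2 + u3^2).
uc = sqrt(0.726^2 + 0.595^2 + 0.98^2)
uc = sqrt(0.527076 + 0.354025 + 0.9604)
uc = 1.357

1.357


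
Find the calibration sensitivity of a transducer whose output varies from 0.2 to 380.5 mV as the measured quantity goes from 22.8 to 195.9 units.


Sensitivity = (y2 - y1) / (x2 - x1).
S = (380.5 - 0.2) / (195.9 - 22.8)
S = 380.3 / 173.1
S = 2.197 mV/unit

2.197 mV/unit


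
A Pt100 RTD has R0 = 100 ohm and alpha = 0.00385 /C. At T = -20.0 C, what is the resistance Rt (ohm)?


The RTD equation: Rt = R0 * (1 + alpha * T).
Rt = 100 * (1 + 0.00385 * -20.0)
Rt = 100 * (1 + -0.077)
Rt = 100 * 0.923
Rt = 92.3 ohm

92.3 ohm


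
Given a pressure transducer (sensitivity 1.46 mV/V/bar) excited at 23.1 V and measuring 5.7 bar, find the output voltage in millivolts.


Output = sensitivity * Vex * P.
Vout = 1.46 * 23.1 * 5.7
Vout = 33.726 * 5.7
Vout = 192.24 mV

192.24 mV


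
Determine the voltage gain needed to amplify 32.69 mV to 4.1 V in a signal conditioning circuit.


Gain = Vout / Vin (converting to same units).
G = 4.1 V / 32.69 mV
G = 4100.0 mV / 32.69 mV
G = 125.42

125.42


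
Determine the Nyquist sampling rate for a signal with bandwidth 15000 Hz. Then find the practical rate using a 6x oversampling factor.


By Nyquist theorem, fs_min = 2 * fmax.
fs_min = 2 * 15000 = 30000 Hz
Practical rate = 6 * fs_min = 6 * 30000 = 180000 Hz

fs_min = 30000 Hz, fs_practical = 180000 Hz


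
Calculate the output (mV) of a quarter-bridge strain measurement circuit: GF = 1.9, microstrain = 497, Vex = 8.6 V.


Quarter bridge output: Vout = (GF * epsilon * Vex) / 4.
Vout = (1.9 * 497e-6 * 8.6) / 4
Vout = 0.00812098 / 4 V
Vout = 0.00203024 V = 2.0302 mV

2.0302 mV


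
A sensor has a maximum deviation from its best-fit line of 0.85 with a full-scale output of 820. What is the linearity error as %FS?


Linearity error = (max deviation / full scale) * 100%.
Linearity = (0.85 / 820) * 100
Linearity = 0.104 %FS

0.104 %FS


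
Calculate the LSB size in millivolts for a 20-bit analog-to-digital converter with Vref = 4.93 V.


The resolution (LSB) of an ADC is Vref / 2^n.
LSB = 4.93 / 2^20
LSB = 4.93 / 1048576
LSB = 4.7e-06 V = 0.00470161 mV

0.00470161 mV


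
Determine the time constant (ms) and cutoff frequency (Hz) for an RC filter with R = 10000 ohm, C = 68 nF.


Time constant: tau = R * C.
tau = 10000 * 6.80e-08 = 0.00068 s
tau = 0.68 ms
Cutoff frequency: fc = 1 / (2*pi*R*C).
fc = 1 / (2*pi*0.00068) = 234.05 Hz

tau = 0.68 ms, fc = 234.05 Hz


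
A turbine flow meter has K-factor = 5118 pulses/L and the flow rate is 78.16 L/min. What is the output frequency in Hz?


Frequency = K * Q / 60 (converting L/min to L/s).
f = 5118 * 78.16 / 60
f = 400022.88 / 60
f = 6667.05 Hz

6667.05 Hz


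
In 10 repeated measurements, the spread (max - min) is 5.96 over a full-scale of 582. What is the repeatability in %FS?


Repeatability = (spread / full scale) * 100%.
R = (5.96 / 582) * 100
R = 1.024 %FS

1.024 %FS


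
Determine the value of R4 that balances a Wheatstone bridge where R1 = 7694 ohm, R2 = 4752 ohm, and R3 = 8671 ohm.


At balance: R1*R4 = R2*R3, so R4 = R2*R3/R1.
R4 = 4752 * 8671 / 7694
R4 = 41204592 / 7694
R4 = 5355.42 ohm

5355.42 ohm


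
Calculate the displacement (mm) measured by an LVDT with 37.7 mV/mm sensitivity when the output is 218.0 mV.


Displacement = Vout / sensitivity.
d = 218.0 / 37.7
d = 5.782 mm

5.782 mm


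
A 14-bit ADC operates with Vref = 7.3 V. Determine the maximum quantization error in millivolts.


The maximum quantization error is +/- LSB/2.
LSB = Vref / 2^n = 7.3 / 16384 = 0.00044556 V
Max error = LSB / 2 = 0.00044556 / 2 = 0.00022278 V
Max error = 0.2228 mV

0.2228 mV


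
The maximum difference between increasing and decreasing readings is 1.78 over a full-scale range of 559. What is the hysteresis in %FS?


Hysteresis = (max difference / full scale) * 100%.
H = (1.78 / 559) * 100
H = 0.318 %FS

0.318 %FS


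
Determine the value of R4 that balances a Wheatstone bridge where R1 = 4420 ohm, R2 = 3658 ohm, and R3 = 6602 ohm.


At balance: R1*R4 = R2*R3, so R4 = R2*R3/R1.
R4 = 3658 * 6602 / 4420
R4 = 24150116 / 4420
R4 = 5463.83 ohm

5463.83 ohm


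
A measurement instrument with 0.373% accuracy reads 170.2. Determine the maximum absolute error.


Absolute error = (accuracy% / 100) * reading.
Error = (0.373 / 100) * 170.2
Error = 0.00373 * 170.2
Error = 0.6348

0.6348


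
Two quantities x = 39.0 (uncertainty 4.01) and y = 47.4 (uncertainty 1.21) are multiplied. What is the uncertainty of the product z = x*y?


For a product z = x*y, the relative uncertainty is:
uz/z = sqrt((ux/x)^2 + (uy/y)^2)
Relative uncertainties: ux/x = 4.01/39.0 = 0.102821
uy/y = 1.21/47.4 = 0.025527
z = 39.0 * 47.4 = 1848.6
uz = 1848.6 * sqrt(0.102821^2 + 0.025527^2) = 195.844

195.844


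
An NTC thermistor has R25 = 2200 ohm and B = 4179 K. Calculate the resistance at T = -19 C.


NTC thermistor equation: Rt = R25 * exp(B * (1/T - 1/T25)).
T in Kelvin: 254.15 K, T25 = 298.15 K
1/T - 1/T25 = 1/254.15 - 1/298.15 = 0.00058067
B * (1/T - 1/T25) = 4179 * 0.00058067 = 2.4266
Rt = 2200 * exp(2.4266) = 24905.0 ohm

24905.0 ohm


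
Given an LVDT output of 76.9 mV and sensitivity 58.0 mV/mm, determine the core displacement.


Displacement = Vout / sensitivity.
d = 76.9 / 58.0
d = 1.326 mm

1.326 mm


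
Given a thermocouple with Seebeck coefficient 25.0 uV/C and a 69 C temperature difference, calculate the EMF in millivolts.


The thermocouple output V = sensitivity * dT.
V = 25.0 uV/C * 69 C
V = 1725.0 uV
V = 1.725 mV

1.725 mV


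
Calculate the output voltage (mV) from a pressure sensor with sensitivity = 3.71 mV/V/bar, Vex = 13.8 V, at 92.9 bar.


Output = sensitivity * Vex * P.
Vout = 3.71 * 13.8 * 92.9
Vout = 51.198 * 92.9
Vout = 4756.29 mV

4756.29 mV


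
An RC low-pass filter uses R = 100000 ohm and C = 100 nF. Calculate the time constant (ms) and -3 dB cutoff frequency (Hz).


Time constant: tau = R * C.
tau = 100000 * 1.00e-07 = 0.01 s
tau = 10.0 ms
Cutoff frequency: fc = 1 / (2*pi*R*C).
fc = 1 / (2*pi*0.01) = 15.92 Hz

tau = 10.0 ms, fc = 15.92 Hz


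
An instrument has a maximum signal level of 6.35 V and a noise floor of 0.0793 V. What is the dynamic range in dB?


Dynamic range = 20 * log10(Vmax / Vnoise).
DR = 20 * log10(6.35 / 0.0793)
DR = 20 * log10(80.08)
DR = 38.07 dB

38.07 dB


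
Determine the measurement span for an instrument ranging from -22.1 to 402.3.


Span = upper range - lower range.
Span = 402.3 - (-22.1)
Span = 424.4

424.4


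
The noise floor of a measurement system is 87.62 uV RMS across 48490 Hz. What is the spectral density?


Noise spectral density = Vrms / sqrt(BW).
NSD = 87.62 / sqrt(48490)
NSD = 87.62 / 220.2045
NSD = 0.3979 uV/sqrt(Hz)

0.3979 uV/sqrt(Hz)


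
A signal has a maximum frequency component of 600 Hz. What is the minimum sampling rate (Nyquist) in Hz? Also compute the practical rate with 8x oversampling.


By Nyquist theorem, fs_min = 2 * fmax.
fs_min = 2 * 600 = 1200 Hz
Practical rate = 8 * fs_min = 8 * 1200 = 9600 Hz

fs_min = 1200 Hz, fs_practical = 9600 Hz


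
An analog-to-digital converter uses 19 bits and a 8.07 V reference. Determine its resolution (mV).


The resolution (LSB) of an ADC is Vref / 2^n.
LSB = 8.07 / 2^19
LSB = 8.07 / 524288
LSB = 1.539e-05 V = 0.0153923 mV

0.0153923 mV


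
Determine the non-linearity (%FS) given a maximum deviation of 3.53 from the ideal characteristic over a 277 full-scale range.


Linearity error = (max deviation / full scale) * 100%.
Linearity = (3.53 / 277) * 100
Linearity = 1.274 %FS

1.274 %FS


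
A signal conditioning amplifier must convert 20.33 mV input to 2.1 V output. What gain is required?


Gain = Vout / Vin (converting to same units).
G = 2.1 V / 20.33 mV
G = 2100.0 mV / 20.33 mV
G = 103.3

103.3


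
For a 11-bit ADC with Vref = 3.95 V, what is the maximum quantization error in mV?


The maximum quantization error is +/- LSB/2.
LSB = Vref / 2^n = 3.95 / 2048 = 0.00192871 V
Max error = LSB / 2 = 0.00192871 / 2 = 0.00096436 V
Max error = 0.9644 mV

0.9644 mV


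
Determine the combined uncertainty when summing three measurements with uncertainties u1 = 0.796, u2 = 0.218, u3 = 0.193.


For a sum of independent quantities, uc = sqrt(u1^2 + u2^2 + u3^2).
uc = sqrt(0.796^2 + 0.218^2 + 0.193^2)
uc = sqrt(0.633616 + 0.047524 + 0.037249)
uc = 0.8476

0.8476


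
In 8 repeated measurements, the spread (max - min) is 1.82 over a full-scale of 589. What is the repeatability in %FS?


Repeatability = (spread / full scale) * 100%.
R = (1.82 / 589) * 100
R = 0.309 %FS

0.309 %FS


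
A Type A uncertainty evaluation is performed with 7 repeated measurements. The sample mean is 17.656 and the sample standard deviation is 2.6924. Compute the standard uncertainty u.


The standard uncertainty for Type A evaluation is u = s / sqrt(n).
u = 2.6924 / sqrt(7)
u = 2.6924 / 2.6458
u = 1.0176

1.0176


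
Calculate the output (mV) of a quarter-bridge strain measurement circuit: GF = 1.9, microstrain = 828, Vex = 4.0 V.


Quarter bridge output: Vout = (GF * epsilon * Vex) / 4.
Vout = (1.9 * 828e-6 * 4.0) / 4
Vout = 0.0062928 / 4 V
Vout = 0.0015732 V = 1.5732 mV

1.5732 mV


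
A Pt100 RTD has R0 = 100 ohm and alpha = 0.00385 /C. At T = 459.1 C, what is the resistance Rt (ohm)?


The RTD equation: Rt = R0 * (1 + alpha * T).
Rt = 100 * (1 + 0.00385 * 459.1)
Rt = 100 * (1 + 1.767535)
Rt = 100 * 2.767535
Rt = 276.754 ohm

276.754 ohm


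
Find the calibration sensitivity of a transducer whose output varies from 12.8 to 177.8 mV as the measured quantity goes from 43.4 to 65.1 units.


Sensitivity = (y2 - y1) / (x2 - x1).
S = (177.8 - 12.8) / (65.1 - 43.4)
S = 165.0 / 21.7
S = 7.6037 mV/unit

7.6037 mV/unit


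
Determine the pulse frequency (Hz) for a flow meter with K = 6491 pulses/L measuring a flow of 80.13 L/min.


Frequency = K * Q / 60 (converting L/min to L/s).
f = 6491 * 80.13 / 60
f = 520123.83 / 60
f = 8668.73 Hz

8668.73 Hz


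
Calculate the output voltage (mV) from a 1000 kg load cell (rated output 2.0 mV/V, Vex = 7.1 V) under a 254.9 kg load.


Vout = rated_output * Vex * (load / capacity).
Vout = 2.0 * 7.1 * (254.9 / 1000)
Vout = 2.0 * 7.1 * 0.2549
Vout = 3.62 mV

3.62 mV


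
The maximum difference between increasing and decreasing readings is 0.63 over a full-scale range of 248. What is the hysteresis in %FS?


Hysteresis = (max difference / full scale) * 100%.
H = (0.63 / 248) * 100
H = 0.254 %FS

0.254 %FS


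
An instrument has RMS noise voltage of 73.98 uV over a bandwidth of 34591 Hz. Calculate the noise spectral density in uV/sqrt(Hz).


Noise spectral density = Vrms / sqrt(BW).
NSD = 73.98 / sqrt(34591)
NSD = 73.98 / 185.9866
NSD = 0.3978 uV/sqrt(Hz)

0.3978 uV/sqrt(Hz)


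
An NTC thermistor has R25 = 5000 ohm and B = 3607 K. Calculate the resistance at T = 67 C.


NTC thermistor equation: Rt = R25 * exp(B * (1/T - 1/T25)).
T in Kelvin: 340.15 K, T25 = 298.15 K
1/T - 1/T25 = 1/340.15 - 1/298.15 = -0.00041414
B * (1/T - 1/T25) = 3607 * -0.00041414 = -1.4938
Rt = 5000 * exp(-1.4938) = 1122.6 ohm

1122.6 ohm


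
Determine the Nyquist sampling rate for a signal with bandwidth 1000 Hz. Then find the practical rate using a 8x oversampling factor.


By Nyquist theorem, fs_min = 2 * fmax.
fs_min = 2 * 1000 = 2000 Hz
Practical rate = 8 * fs_min = 8 * 2000 = 16000 Hz

fs_min = 2000 Hz, fs_practical = 16000 Hz


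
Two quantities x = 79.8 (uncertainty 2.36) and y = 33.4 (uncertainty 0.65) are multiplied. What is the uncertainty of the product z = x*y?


For a product z = x*y, the relative uncertainty is:
uz/z = sqrt((ux/x)^2 + (uy/y)^2)
Relative uncertainties: ux/x = 2.36/79.8 = 0.029574
uy/y = 0.65/33.4 = 0.019461
z = 79.8 * 33.4 = 2665.3
uz = 2665.3 * sqrt(0.029574^2 + 0.019461^2) = 94.36

94.36


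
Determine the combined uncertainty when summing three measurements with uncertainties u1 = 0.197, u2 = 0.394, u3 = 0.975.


For a sum of independent quantities, uc = sqrt(u1^2 + u2^2 + u3^2).
uc = sqrt(0.197^2 + 0.394^2 + 0.975^2)
uc = sqrt(0.038809 + 0.155236 + 0.950625)
uc = 1.0699

1.0699


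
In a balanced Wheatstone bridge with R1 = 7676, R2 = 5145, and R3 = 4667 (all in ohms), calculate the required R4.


At balance: R1*R4 = R2*R3, so R4 = R2*R3/R1.
R4 = 5145 * 4667 / 7676
R4 = 24011715 / 7676
R4 = 3128.15 ohm

3128.15 ohm


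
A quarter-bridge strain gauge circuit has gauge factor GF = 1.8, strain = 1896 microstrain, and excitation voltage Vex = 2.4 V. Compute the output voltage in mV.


Quarter bridge output: Vout = (GF * epsilon * Vex) / 4.
Vout = (1.8 * 1896e-6 * 2.4) / 4
Vout = 0.00819072 / 4 V
Vout = 0.00204768 V = 2.0477 mV

2.0477 mV


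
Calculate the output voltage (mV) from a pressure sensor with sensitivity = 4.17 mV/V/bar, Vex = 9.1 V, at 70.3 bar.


Output = sensitivity * Vex * P.
Vout = 4.17 * 9.1 * 70.3
Vout = 37.947 * 70.3
Vout = 2667.67 mV

2667.67 mV


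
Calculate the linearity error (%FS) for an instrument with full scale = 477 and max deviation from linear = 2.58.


Linearity error = (max deviation / full scale) * 100%.
Linearity = (2.58 / 477) * 100
Linearity = 0.541 %FS

0.541 %FS


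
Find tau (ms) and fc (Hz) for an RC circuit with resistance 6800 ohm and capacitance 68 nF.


Time constant: tau = R * C.
tau = 6800 * 6.80e-08 = 0.0004624 s
tau = 0.4624 ms
Cutoff frequency: fc = 1 / (2*pi*R*C).
fc = 1 / (2*pi*0.0004624) = 344.19 Hz

tau = 0.4624 ms, fc = 344.19 Hz


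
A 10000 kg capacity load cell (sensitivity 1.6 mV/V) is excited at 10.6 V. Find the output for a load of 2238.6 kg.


Vout = rated_output * Vex * (load / capacity).
Vout = 1.6 * 10.6 * (2238.6 / 10000)
Vout = 1.6 * 10.6 * 0.22386
Vout = 3.797 mV

3.797 mV


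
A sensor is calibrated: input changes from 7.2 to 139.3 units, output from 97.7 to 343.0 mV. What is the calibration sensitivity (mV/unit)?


Sensitivity = (y2 - y1) / (x2 - x1).
S = (343.0 - 97.7) / (139.3 - 7.2)
S = 245.3 / 132.1
S = 1.8569 mV/unit

1.8569 mV/unit


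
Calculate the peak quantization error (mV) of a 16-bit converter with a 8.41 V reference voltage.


The maximum quantization error is +/- LSB/2.
LSB = Vref / 2^n = 8.41 / 65536 = 0.00012833 V
Max error = LSB / 2 = 0.00012833 / 2 = 6.416e-05 V
Max error = 0.0642 mV

0.0642 mV


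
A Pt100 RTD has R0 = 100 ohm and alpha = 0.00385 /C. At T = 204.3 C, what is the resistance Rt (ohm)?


The RTD equation: Rt = R0 * (1 + alpha * T).
Rt = 100 * (1 + 0.00385 * 204.3)
Rt = 100 * (1 + 0.786555)
Rt = 100 * 1.786555
Rt = 178.656 ohm

178.656 ohm


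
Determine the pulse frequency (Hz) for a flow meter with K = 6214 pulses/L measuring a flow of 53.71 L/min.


Frequency = K * Q / 60 (converting L/min to L/s).
f = 6214 * 53.71 / 60
f = 333753.94 / 60
f = 5562.57 Hz

5562.57 Hz


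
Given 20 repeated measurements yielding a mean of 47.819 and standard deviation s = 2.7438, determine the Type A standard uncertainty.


The standard uncertainty for Type A evaluation is u = s / sqrt(n).
u = 2.7438 / sqrt(20)
u = 2.7438 / 4.4721
u = 0.6135

0.6135


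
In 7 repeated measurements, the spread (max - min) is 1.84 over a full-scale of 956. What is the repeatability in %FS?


Repeatability = (spread / full scale) * 100%.
R = (1.84 / 956) * 100
R = 0.192 %FS

0.192 %FS


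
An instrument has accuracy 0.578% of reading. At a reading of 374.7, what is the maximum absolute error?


Absolute error = (accuracy% / 100) * reading.
Error = (0.578 / 100) * 374.7
Error = 0.00578 * 374.7
Error = 2.1658

2.1658


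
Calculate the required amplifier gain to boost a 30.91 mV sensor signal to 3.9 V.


Gain = Vout / Vin (converting to same units).
G = 3.9 V / 30.91 mV
G = 3900.0 mV / 30.91 mV
G = 126.17

126.17


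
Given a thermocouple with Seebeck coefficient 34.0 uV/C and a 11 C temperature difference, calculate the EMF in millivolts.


The thermocouple output V = sensitivity * dT.
V = 34.0 uV/C * 11 C
V = 374.0 uV
V = 0.374 mV

0.374 mV


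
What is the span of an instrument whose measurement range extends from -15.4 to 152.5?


Span = upper range - lower range.
Span = 152.5 - (-15.4)
Span = 167.9

167.9


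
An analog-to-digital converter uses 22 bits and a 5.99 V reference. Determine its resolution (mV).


The resolution (LSB) of an ADC is Vref / 2^n.
LSB = 5.99 / 2^22
LSB = 5.99 / 4194304
LSB = 1.43e-06 V = 0.00142813 mV

0.00142813 mV


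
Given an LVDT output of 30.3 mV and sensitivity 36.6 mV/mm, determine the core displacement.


Displacement = Vout / sensitivity.
d = 30.3 / 36.6
d = 0.828 mm

0.828 mm


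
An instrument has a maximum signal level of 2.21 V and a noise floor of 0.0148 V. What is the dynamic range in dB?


Dynamic range = 20 * log10(Vmax / Vnoise).
DR = 20 * log10(2.21 / 0.0148)
DR = 20 * log10(149.32)
DR = 43.48 dB

43.48 dB


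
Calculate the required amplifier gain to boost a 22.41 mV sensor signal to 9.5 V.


Gain = Vout / Vin (converting to same units).
G = 9.5 V / 22.41 mV
G = 9500.0 mV / 22.41 mV
G = 423.92

423.92


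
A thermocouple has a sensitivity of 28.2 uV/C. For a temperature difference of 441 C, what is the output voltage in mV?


The thermocouple output V = sensitivity * dT.
V = 28.2 uV/C * 441 C
V = 12436.2 uV
V = 12.436 mV

12.436 mV


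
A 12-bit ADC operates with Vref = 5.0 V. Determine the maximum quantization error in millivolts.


The maximum quantization error is +/- LSB/2.
LSB = Vref / 2^n = 5.0 / 4096 = 0.0012207 V
Max error = LSB / 2 = 0.0012207 / 2 = 0.00061035 V
Max error = 0.6104 mV

0.6104 mV


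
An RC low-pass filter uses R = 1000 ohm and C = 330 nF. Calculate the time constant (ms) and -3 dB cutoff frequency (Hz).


Time constant: tau = R * C.
tau = 1000 * 3.30e-07 = 0.00033 s
tau = 0.33 ms
Cutoff frequency: fc = 1 / (2*pi*R*C).
fc = 1 / (2*pi*0.00033) = 482.29 Hz

tau = 0.33 ms, fc = 482.29 Hz


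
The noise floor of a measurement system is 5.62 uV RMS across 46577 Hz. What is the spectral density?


Noise spectral density = Vrms / sqrt(BW).
NSD = 5.62 / sqrt(46577)
NSD = 5.62 / 215.8171
NSD = 0.026 uV/sqrt(Hz)

0.026 uV/sqrt(Hz)


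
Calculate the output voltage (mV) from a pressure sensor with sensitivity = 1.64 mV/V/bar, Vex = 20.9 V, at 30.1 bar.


Output = sensitivity * Vex * P.
Vout = 1.64 * 20.9 * 30.1
Vout = 34.276 * 30.1
Vout = 1031.71 mV

1031.71 mV


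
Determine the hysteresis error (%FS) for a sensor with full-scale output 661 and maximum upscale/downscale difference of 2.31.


Hysteresis = (max difference / full scale) * 100%.
H = (2.31 / 661) * 100
H = 0.349 %FS

0.349 %FS


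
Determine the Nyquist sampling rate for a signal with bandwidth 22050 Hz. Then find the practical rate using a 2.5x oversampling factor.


By Nyquist theorem, fs_min = 2 * fmax.
fs_min = 2 * 22050 = 44100 Hz
Practical rate = 2.5 * fs_min = 2.5 * 44100 = 110250 Hz

fs_min = 44100 Hz, fs_practical = 110250 Hz


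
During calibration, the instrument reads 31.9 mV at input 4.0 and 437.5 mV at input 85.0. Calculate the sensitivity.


Sensitivity = (y2 - y1) / (x2 - x1).
S = (437.5 - 31.9) / (85.0 - 4.0)
S = 405.6 / 81.0
S = 5.0074 mV/unit

5.0074 mV/unit


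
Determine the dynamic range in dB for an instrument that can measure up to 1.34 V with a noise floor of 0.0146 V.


Dynamic range = 20 * log10(Vmax / Vnoise).
DR = 20 * log10(1.34 / 0.0146)
DR = 20 * log10(91.78)
DR = 39.26 dB

39.26 dB


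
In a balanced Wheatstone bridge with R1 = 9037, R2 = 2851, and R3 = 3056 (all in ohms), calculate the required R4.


At balance: R1*R4 = R2*R3, so R4 = R2*R3/R1.
R4 = 2851 * 3056 / 9037
R4 = 8712656 / 9037
R4 = 964.11 ohm

964.11 ohm


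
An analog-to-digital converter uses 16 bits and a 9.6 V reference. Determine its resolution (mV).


The resolution (LSB) of an ADC is Vref / 2^n.
LSB = 9.6 / 2^16
LSB = 9.6 / 65536
LSB = 0.00014648 V = 0.14648438 mV

0.14648438 mV


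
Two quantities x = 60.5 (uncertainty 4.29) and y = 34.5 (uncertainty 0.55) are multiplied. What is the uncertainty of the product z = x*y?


For a product z = x*y, the relative uncertainty is:
uz/z = sqrt((ux/x)^2 + (uy/y)^2)
Relative uncertainties: ux/x = 4.29/60.5 = 0.070909
uy/y = 0.55/34.5 = 0.015942
z = 60.5 * 34.5 = 2087.2
uz = 2087.2 * sqrt(0.070909^2 + 0.015942^2) = 151.699

151.699


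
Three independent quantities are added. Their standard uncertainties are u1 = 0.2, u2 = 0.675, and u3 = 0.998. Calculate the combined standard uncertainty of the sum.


For a sum of independent quantities, uc = sqrt(u1^2 + u2^2 + u3^2).
uc = sqrt(0.2^2 + 0.675^2 + 0.998^2)
uc = sqrt(0.04 + 0.455625 + 0.996004)
uc = 1.2213

1.2213


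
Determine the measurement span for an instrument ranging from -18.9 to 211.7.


Span = upper range - lower range.
Span = 211.7 - (-18.9)
Span = 230.6

230.6


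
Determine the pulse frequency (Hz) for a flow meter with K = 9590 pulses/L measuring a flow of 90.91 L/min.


Frequency = K * Q / 60 (converting L/min to L/s).
f = 9590 * 90.91 / 60
f = 871826.9 / 60
f = 14530.45 Hz

14530.45 Hz


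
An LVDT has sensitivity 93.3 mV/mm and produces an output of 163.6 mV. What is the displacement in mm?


Displacement = Vout / sensitivity.
d = 163.6 / 93.3
d = 1.753 mm

1.753 mm


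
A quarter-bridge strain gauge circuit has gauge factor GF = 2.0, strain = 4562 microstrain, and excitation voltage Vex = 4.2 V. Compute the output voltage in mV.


Quarter bridge output: Vout = (GF * epsilon * Vex) / 4.
Vout = (2.0 * 4562e-6 * 4.2) / 4
Vout = 0.0383208 / 4 V
Vout = 0.0095802 V = 9.5802 mV

9.5802 mV


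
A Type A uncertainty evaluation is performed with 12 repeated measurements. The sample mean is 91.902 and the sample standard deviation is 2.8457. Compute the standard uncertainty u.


The standard uncertainty for Type A evaluation is u = s / sqrt(n).
u = 2.8457 / sqrt(12)
u = 2.8457 / 3.4641
u = 0.8215

0.8215


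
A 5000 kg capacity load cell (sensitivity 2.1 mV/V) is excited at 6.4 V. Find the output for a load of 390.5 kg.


Vout = rated_output * Vex * (load / capacity).
Vout = 2.1 * 6.4 * (390.5 / 5000)
Vout = 2.1 * 6.4 * 0.0781
Vout = 1.05 mV

1.05 mV


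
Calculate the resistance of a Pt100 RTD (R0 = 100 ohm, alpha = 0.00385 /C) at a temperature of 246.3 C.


The RTD equation: Rt = R0 * (1 + alpha * T).
Rt = 100 * (1 + 0.00385 * 246.3)
Rt = 100 * (1 + 0.948255)
Rt = 100 * 1.948255
Rt = 194.826 ohm

194.826 ohm


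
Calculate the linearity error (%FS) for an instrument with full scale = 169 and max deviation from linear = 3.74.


Linearity error = (max deviation / full scale) * 100%.
Linearity = (3.74 / 169) * 100
Linearity = 2.213 %FS

2.213 %FS


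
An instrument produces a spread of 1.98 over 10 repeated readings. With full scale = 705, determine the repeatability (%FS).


Repeatability = (spread / full scale) * 100%.
R = (1.98 / 705) * 100
R = 0.281 %FS

0.281 %FS


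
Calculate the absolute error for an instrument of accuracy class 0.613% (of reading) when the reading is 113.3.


Absolute error = (accuracy% / 100) * reading.
Error = (0.613 / 100) * 113.3
Error = 0.00613 * 113.3
Error = 0.6945

0.6945


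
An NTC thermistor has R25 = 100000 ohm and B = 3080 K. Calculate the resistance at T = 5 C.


NTC thermistor equation: Rt = R25 * exp(B * (1/T - 1/T25)).
T in Kelvin: 278.15 K, T25 = 298.15 K
1/T - 1/T25 = 1/278.15 - 1/298.15 = 0.00024117
B * (1/T - 1/T25) = 3080 * 0.00024117 = 0.7428
Rt = 100000 * exp(0.7428) = 210179.4 ohm

210179.4 ohm


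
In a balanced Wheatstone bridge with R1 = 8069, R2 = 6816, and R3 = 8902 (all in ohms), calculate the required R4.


At balance: R1*R4 = R2*R3, so R4 = R2*R3/R1.
R4 = 6816 * 8902 / 8069
R4 = 60676032 / 8069
R4 = 7519.65 ohm

7519.65 ohm


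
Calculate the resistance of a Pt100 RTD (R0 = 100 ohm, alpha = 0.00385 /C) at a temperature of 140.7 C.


The RTD equation: Rt = R0 * (1 + alpha * T).
Rt = 100 * (1 + 0.00385 * 140.7)
Rt = 100 * (1 + 0.541695)
Rt = 100 * 1.541695
Rt = 154.169 ohm

154.169 ohm
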